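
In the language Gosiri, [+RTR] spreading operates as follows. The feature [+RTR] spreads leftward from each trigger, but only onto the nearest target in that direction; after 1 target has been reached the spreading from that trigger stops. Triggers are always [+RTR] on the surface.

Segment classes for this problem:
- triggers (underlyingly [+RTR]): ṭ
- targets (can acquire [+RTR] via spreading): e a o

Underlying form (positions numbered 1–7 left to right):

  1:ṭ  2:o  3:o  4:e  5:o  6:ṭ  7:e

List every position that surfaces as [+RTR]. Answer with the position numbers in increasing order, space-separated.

From /ṭ/ at 1 leftward: word edge.
From /ṭ/ at 6 leftward: 5 /o/ → [+RTR]; bound reached.
Targets with no active source: positions 2 3 4 7 stay [-emphatic].

1 5 6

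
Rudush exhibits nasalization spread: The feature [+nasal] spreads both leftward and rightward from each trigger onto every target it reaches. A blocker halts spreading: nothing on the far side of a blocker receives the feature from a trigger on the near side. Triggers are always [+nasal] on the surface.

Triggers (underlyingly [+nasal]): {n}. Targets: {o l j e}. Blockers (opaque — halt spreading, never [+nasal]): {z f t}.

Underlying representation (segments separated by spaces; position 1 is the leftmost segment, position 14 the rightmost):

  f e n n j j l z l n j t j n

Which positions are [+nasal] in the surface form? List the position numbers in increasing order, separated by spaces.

From /n/ at 3 rightward: 4 /n/ is itself a trigger — this domain ends here.
From /n/ at 3 leftward: 2 /e/ → [+nasal]; 1 /f/ blocks.
From /n/ at 4 rightward: 5 /j/ → [+nasal]; 6 /j/ → [+nasal]; 7 /l/ → [+nasal]; 8 /z/ blocks.
From /n/ at 4 leftward: 3 /n/ is itself a trigger — this domain ends here.
From /n/ at 10 rightward: 11 /j/ → [+nasal]; 12 /t/ blocks.
From /n/ at 10 leftward: 9 /l/ → [+nasal]; 8 /z/ blocks.
From /n/ at 14 rightward: word edge.
From /n/ at 14 leftward: 13 /j/ → [+nasal]; 12 /t/ blocks.

2 3 4 5 6 7 9 10 11 13 14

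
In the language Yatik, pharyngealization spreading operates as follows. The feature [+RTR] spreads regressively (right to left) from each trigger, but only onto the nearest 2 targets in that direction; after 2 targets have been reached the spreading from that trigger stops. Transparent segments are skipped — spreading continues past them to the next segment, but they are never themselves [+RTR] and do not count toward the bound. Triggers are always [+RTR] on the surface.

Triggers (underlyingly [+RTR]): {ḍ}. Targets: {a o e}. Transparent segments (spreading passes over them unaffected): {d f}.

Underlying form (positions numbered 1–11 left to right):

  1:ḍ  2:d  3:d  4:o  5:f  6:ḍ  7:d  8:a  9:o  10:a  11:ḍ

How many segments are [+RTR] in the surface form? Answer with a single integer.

6

From /ḍ/ at 1 leftward: word edge.
From /ḍ/ at 6 leftward: 5 /f/ transparent; 4 /o/ → [+RTR]; 3 /d/ transparent; 2 /d/ transparent; 1 /ḍ/ is itself a trigger — this domain ends here.
From /ḍ/ at 11 leftward: 10 /a/ → [+RTR]; 9 /o/ → [+RTR]; bound reached.
Target with no active source: position 8 stays [-emphatic].
[+RTR] positions on the surface: 1 4 6 9 10 11.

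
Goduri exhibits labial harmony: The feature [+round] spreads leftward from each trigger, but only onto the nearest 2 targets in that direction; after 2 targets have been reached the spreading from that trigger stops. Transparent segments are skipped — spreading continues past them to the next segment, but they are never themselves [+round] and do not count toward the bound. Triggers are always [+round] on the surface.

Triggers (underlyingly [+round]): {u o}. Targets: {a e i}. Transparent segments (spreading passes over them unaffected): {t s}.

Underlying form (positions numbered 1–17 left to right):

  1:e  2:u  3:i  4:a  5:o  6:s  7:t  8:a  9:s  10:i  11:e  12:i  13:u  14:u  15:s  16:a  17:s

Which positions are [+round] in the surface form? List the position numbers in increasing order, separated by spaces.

From /u/ at 2 leftward: 1 /e/ → [+round]; word edge.
From /o/ at 5 leftward: 4 /a/ → [+round]; 3 /i/ → [+round]; bound reached.
From /u/ at 13 leftward: 12 /i/ → [+round]; 11 /e/ → [+round]; bound reached.
From /u/ at 14 leftward: 13 /u/ is itself a trigger — this domain ends here.
Targets with no active source: positions 8 10 16 stay [-round].

1 2 3 4 5 11 12 13 14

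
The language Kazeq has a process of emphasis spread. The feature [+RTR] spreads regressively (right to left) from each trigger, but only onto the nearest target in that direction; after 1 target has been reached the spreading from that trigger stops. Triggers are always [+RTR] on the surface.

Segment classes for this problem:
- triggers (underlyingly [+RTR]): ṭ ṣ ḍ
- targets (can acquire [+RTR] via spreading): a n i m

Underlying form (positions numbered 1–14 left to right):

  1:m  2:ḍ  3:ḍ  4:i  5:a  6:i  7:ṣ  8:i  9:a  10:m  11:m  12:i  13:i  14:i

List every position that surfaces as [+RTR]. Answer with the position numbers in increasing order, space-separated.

From /ḍ/ at 2 leftward: 1 /m/ → [+RTR]; bound reached.
From /ḍ/ at 3 leftward: 2 /ḍ/ is itself a trigger — this domain ends here.
From /ṣ/ at 7 leftward: 6 /i/ → [+RTR]; bound reached.
Targets with no active source: positions 4 5 8 9 10 11 12 13 14 stay [-emphatic].

1 2 3 6 7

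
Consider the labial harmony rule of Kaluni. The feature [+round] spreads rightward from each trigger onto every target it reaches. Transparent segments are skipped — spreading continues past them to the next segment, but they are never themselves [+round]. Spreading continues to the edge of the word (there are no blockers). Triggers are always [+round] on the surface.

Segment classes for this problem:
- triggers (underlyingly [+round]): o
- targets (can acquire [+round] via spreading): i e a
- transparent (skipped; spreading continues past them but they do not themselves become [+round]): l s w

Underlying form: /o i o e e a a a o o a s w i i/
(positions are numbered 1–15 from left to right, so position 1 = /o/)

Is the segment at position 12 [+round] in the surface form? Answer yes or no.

From /o/ at 1 rightward: 2 /i/ → [+round]; 3 /o/ is itself a trigger — this domain ends here.
From /o/ at 3 rightward: 4 /e/ → [+round]; 5 /e/ → [+round]; 6 /a/ → [+round]; 7 /a/ → [+round]; 8 /a/ → [+round]; 9 /o/ is itself a trigger — this domain ends here.
From /o/ at 9 rightward: 10 /o/ is itself a trigger — this domain ends here.
From /o/ at 10 rightward: 11 /a/ → [+round]; 12 /s/ transparent; 13 /w/ transparent; 14 /i/ → [+round]; 15 /i/ → [+round]; word edge.
[+round] positions on the surface: 1 2 3 4 5 6 7 8 9 10 11 14 15.

no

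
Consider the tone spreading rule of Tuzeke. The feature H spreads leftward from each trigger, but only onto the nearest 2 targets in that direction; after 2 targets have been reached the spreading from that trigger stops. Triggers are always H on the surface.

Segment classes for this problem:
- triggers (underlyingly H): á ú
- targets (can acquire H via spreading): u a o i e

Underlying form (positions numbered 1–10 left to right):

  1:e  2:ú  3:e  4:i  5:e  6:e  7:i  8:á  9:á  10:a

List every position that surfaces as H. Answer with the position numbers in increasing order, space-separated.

From /ú/ at 2 leftward: 1 /e/ → H; word edge.
From /á/ at 8 leftward: 7 /i/ → H; 6 /e/ → H; bound reached.
From /á/ at 9 leftward: 8 /á/ is itself a trigger — this domain ends here.
Targets with no active source: positions 3 4 5 10 stay [-high tone].

1 2 6 7 8 9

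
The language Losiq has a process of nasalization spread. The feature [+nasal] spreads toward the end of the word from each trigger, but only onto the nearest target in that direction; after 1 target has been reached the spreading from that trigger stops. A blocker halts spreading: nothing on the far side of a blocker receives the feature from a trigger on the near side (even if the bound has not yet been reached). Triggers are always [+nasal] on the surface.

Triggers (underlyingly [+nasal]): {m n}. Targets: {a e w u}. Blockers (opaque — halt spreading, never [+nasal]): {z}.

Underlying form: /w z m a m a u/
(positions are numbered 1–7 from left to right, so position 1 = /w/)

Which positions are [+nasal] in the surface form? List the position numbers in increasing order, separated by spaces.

3 4 5 6

From /m/ at 3 rightward: 4 /a/ → [+nasal]; bound reached.
From /m/ at 5 rightward: 6 /a/ → [+nasal]; bound reached.
Targets with no active source: positions 1 7 stay [-nasal].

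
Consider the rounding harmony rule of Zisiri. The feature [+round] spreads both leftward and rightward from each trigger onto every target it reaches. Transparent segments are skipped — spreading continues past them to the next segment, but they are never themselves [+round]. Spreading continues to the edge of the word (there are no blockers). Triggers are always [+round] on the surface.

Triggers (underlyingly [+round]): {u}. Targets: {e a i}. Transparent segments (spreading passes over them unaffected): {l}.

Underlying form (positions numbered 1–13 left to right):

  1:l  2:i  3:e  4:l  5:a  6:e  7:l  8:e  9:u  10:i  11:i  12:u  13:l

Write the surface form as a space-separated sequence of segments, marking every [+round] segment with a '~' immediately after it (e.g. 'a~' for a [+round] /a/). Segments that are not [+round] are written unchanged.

l i~ e~ l a~ e~ l e~ u~ i~ i~ u~ l

From /u/ at 9 rightward: 10 /i/ → [+round]; 11 /i/ → [+round]; 12 /u/ is itself a trigger — this domain ends here.
From /u/ at 9 leftward: 8 /e/ → [+round]; 7 /l/ transparent; 6 /e/ → [+round]; 5 /a/ → [+round]; 4 /l/ transparent; 3 /e/ → [+round]; 2 /i/ → [+round]; 1 /l/ transparent; word edge.
From /u/ at 12 rightward: 13 /l/ transparent; word edge.
From /u/ at 12 leftward: 11 /i/ → [+round]; 10 /i/ → [+round]; 9 /u/ is itself a trigger — this domain ends here.
[+round] positions on the surface: 2 3 5 6 8 9 10 11 12.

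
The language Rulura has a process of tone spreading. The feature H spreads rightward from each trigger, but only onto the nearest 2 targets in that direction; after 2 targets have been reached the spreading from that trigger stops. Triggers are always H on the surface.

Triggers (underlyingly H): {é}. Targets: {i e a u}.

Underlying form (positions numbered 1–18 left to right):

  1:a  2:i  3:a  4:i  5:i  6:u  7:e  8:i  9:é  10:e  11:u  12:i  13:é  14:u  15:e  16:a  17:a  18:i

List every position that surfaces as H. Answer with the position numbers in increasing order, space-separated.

From /é/ at 9 rightward: 10 /e/ → H; 11 /u/ → H; bound reached.
From /é/ at 13 rightward: 14 /u/ → H; 15 /e/ → H; bound reached.
Targets with no active source: positions 1 2 3 4 5 6 7 8 12 16 17 18 stay [-high tone].

9 10 11 13 14 15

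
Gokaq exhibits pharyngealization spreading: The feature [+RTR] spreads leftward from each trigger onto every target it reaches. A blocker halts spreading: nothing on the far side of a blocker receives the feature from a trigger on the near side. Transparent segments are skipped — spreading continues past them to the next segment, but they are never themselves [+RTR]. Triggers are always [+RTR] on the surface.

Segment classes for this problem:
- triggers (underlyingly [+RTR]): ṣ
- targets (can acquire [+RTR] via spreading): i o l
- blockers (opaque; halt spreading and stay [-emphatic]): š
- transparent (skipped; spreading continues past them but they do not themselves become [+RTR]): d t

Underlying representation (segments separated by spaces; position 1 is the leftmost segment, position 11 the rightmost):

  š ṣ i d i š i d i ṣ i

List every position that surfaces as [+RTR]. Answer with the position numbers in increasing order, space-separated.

2 7 9 10

From /ṣ/ at 2 leftward: 1 /š/ blocks.
From /ṣ/ at 10 leftward: 9 /i/ → [+RTR]; 8 /d/ transparent; 7 /i/ → [+RTR]; 6 /š/ blocks.
Targets with no active source: positions 3 5 11 stay [-emphatic].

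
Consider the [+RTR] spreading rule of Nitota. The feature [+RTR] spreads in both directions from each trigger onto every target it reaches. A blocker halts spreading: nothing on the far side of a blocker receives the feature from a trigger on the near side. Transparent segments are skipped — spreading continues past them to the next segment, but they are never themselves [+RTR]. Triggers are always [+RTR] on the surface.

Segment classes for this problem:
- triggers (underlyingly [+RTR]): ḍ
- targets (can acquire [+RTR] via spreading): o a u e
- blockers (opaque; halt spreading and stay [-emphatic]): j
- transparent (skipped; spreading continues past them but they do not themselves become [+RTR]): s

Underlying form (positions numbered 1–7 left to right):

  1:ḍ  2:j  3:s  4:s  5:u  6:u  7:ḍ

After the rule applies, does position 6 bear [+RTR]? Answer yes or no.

From /ḍ/ at 1 rightward: 2 /j/ blocks.
From /ḍ/ at 1 leftward: word edge.
From /ḍ/ at 7 rightward: word edge.
From /ḍ/ at 7 leftward: 6 /u/ → [+RTR]; 5 /u/ → [+RTR]; 4 /s/ transparent; 3 /s/ transparent; 2 /j/ blocks.
[+RTR] positions on the surface: 1 5 6 7.

yes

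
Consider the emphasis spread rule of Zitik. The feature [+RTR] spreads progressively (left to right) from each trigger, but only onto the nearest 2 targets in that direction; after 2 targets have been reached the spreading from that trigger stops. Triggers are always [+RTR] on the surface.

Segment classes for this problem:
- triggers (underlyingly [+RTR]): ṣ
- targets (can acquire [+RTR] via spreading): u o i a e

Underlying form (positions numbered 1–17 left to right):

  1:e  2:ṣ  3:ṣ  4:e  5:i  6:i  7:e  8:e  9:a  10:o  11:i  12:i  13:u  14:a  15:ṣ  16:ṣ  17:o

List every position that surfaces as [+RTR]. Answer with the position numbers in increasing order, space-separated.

2 3 4 5 15 16 17

From /ṣ/ at 2 rightward: 3 /ṣ/ is itself a trigger — this domain ends here.
From /ṣ/ at 3 rightward: 4 /e/ → [+RTR]; 5 /i/ → [+RTR]; bound reached.
From /ṣ/ at 15 rightward: 16 /ṣ/ is itself a trigger — this domain ends here.
From /ṣ/ at 16 rightward: 17 /o/ → [+RTR]; word edge.
Targets with no active source: positions 1 6 7 8 9 10 11 12 13 14 stay [-emphatic].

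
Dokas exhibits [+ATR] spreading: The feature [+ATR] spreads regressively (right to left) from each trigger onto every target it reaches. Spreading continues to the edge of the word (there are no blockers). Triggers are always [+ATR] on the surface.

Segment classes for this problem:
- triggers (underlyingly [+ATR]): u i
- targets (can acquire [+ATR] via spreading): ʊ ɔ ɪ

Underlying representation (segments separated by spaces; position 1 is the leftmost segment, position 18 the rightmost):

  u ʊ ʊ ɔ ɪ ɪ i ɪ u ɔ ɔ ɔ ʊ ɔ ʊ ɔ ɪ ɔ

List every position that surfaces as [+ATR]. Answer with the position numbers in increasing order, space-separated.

From /u/ at 1 leftward: word edge.
From /i/ at 7 leftward: 6 /ɪ/ → [+ATR]; 5 /ɪ/ → [+ATR]; 4 /ɔ/ → [+ATR]; 3 /ʊ/ → [+ATR]; 2 /ʊ/ → [+ATR]; 1 /u/ is itself a trigger — this domain ends here.
From /u/ at 9 leftward: 8 /ɪ/ → [+ATR]; 7 /i/ is itself a trigger — this domain ends here.
Targets with no active source: positions 10 11 12 13 14 15 16 17 18 stay [-ATR].

1 2 3 4 5 6 7 8 9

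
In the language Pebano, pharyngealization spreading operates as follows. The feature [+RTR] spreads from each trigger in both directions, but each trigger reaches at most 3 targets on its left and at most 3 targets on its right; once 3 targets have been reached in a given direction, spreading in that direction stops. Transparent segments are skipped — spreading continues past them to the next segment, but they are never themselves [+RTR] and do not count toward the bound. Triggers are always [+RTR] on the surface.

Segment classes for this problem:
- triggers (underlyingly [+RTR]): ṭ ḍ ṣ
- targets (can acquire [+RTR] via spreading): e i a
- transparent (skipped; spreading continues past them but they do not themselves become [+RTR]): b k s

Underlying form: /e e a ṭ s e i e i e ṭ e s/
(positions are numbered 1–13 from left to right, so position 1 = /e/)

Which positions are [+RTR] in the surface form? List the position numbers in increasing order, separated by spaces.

1 2 3 4 6 7 8 9 10 11 12

From /ṭ/ at 4 rightward: 5 /s/ transparent; 6 /e/ → [+RTR]; 7 /i/ → [+RTR]; 8 /e/ → [+RTR]; bound reached.
From /ṭ/ at 4 leftward: 3 /a/ → [+RTR]; 2 /e/ → [+RTR]; 1 /e/ → [+RTR]; bound reached.
From /ṭ/ at 11 rightward: 12 /e/ → [+RTR]; 13 /s/ transparent; word edge.
From /ṭ/ at 11 leftward: 10 /e/ → [+RTR]; 9 /i/ → [+RTR]; 8 /e/ → [+RTR]; bound reached.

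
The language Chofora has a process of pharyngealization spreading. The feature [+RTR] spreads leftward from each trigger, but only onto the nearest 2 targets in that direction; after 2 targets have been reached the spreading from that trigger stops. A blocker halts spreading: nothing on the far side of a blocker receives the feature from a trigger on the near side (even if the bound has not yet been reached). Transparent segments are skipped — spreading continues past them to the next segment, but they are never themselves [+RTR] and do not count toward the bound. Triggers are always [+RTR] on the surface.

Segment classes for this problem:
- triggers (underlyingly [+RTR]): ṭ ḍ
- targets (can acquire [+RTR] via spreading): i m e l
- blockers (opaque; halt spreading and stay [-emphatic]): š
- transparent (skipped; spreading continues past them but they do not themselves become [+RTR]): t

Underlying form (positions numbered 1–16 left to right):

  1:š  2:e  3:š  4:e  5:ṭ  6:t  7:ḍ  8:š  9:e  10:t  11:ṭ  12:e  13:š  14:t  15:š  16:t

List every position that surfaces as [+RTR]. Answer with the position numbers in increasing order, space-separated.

From /ṭ/ at 5 leftward: 4 /e/ → [+RTR]; 3 /š/ blocks.
From /ḍ/ at 7 leftward: 6 /t/ transparent; 5 /ṭ/ is itself a trigger — this domain ends here.
From /ṭ/ at 11 leftward: 10 /t/ transparent; 9 /e/ → [+RTR]; 8 /š/ blocks.
Targets with no active source: positions 2 12 stay [-emphatic].

4 5 7 9 11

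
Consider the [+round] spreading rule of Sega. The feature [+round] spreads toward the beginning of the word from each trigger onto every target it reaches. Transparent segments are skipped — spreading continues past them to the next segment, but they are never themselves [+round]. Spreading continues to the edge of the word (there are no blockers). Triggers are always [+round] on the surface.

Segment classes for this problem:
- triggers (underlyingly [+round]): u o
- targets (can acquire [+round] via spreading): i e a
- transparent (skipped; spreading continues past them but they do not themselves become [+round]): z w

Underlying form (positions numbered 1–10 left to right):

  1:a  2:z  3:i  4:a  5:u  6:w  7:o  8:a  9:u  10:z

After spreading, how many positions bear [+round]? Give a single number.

7

From /u/ at 5 leftward: 4 /a/ → [+round]; 3 /i/ → [+round]; 2 /z/ transparent; 1 /a/ → [+round]; word edge.
From /o/ at 7 leftward: 6 /w/ transparent; 5 /u/ is itself a trigger — this domain ends here.
From /u/ at 9 leftward: 8 /a/ → [+round]; 7 /o/ is itself a trigger — this domain ends here.
[+round] positions on the surface: 1 3 4 5 7 8 9.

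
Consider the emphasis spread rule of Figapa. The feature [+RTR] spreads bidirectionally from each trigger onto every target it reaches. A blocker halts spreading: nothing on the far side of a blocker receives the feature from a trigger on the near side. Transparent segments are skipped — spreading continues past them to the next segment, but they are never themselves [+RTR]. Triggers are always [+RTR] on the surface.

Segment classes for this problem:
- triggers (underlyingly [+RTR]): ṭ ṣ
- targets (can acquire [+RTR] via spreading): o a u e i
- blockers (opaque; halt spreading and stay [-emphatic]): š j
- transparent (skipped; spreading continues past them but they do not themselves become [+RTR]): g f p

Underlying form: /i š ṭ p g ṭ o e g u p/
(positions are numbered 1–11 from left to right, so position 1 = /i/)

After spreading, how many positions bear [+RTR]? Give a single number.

From /ṭ/ at 3 rightward: 4 /p/ transparent; 5 /g/ transparent; 6 /ṭ/ is itself a trigger — this domain ends here.
From /ṭ/ at 3 leftward: 2 /š/ blocks.
From /ṭ/ at 6 rightward: 7 /o/ → [+RTR]; 8 /e/ → [+RTR]; 9 /g/ transparent; 10 /u/ → [+RTR]; 11 /p/ transparent; word edge.
From /ṭ/ at 6 leftward: 5 /g/ transparent; 4 /p/ transparent; 3 /ṭ/ is itself a trigger — this domain ends here.
Target with no active source: position 1 stays [-emphatic].
[+RTR] positions on the surface: 3 6 7 8 10.

5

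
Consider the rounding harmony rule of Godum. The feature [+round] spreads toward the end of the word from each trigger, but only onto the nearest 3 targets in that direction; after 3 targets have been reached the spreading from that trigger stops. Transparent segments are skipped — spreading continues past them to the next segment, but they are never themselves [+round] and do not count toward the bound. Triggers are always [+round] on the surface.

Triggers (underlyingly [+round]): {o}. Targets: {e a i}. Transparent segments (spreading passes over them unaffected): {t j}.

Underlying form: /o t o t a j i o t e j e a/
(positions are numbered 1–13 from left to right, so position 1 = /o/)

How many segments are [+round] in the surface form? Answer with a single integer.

From /o/ at 1 rightward: 2 /t/ transparent; 3 /o/ is itself a trigger — this domain ends here.
From /o/ at 3 rightward: 4 /t/ transparent; 5 /a/ → [+round]; 6 /j/ transparent; 7 /i/ → [+round]; 8 /o/ is itself a trigger — this domain ends here.
From /o/ at 8 rightward: 9 /t/ transparent; 10 /e/ → [+round]; 11 /j/ transparent; 12 /e/ → [+round]; 13 /a/ → [+round]; bound reached.
[+round] positions on the surface: 1 3 5 7 8 10 12 13.

8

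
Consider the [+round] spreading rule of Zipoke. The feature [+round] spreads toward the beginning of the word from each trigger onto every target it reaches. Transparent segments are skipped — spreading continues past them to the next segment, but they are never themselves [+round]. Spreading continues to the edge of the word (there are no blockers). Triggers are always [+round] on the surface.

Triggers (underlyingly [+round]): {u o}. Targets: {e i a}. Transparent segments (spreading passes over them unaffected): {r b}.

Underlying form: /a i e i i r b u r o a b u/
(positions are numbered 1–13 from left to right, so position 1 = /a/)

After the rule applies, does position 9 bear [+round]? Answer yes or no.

no

From /u/ at 8 leftward: 7 /b/ transparent; 6 /r/ transparent; 5 /i/ → [+round]; 4 /i/ → [+round]; 3 /e/ → [+round]; 2 /i/ → [+round]; 1 /a/ → [+round]; word edge.
From /o/ at 10 leftward: 9 /r/ transparent; 8 /u/ is itself a trigger — this domain ends here.
From /u/ at 13 leftward: 12 /b/ transparent; 11 /a/ → [+round]; 10 /o/ is itself a trigger — this domain ends here.
[+round] positions on the surface: 1 2 3 4 5 8 10 11 13.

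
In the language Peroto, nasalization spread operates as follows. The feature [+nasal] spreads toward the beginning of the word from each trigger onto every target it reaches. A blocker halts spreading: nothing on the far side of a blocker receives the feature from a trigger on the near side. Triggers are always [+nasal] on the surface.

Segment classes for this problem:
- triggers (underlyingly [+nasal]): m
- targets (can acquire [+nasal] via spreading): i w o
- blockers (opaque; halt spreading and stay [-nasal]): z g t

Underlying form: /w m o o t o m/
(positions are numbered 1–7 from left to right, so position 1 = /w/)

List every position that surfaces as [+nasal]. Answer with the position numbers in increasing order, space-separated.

1 2 6 7

From /m/ at 2 leftward: 1 /w/ → [+nasal]; word edge.
From /m/ at 7 leftward: 6 /o/ → [+nasal]; 5 /t/ blocks.
Targets with no active source: positions 3 4 stay [-nasal].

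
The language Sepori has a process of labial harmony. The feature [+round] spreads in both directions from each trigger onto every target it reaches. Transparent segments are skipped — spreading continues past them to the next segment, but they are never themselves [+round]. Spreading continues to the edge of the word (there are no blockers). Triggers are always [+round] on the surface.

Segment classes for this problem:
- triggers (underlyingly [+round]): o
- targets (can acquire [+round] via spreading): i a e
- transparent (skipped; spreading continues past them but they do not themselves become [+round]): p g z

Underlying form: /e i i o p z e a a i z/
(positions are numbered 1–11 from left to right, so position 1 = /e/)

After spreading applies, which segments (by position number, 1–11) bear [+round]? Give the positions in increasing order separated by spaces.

From /o/ at 4 rightward: 5 /p/ transparent; 6 /z/ transparent; 7 /e/ → [+round]; 8 /a/ → [+round]; 9 /a/ → [+round]; 10 /i/ → [+round]; 11 /z/ transparent; word edge.
From /o/ at 4 leftward: 3 /i/ → [+round]; 2 /i/ → [+round]; 1 /e/ → [+round]; word edge.

1 2 3 4 7 8 9 10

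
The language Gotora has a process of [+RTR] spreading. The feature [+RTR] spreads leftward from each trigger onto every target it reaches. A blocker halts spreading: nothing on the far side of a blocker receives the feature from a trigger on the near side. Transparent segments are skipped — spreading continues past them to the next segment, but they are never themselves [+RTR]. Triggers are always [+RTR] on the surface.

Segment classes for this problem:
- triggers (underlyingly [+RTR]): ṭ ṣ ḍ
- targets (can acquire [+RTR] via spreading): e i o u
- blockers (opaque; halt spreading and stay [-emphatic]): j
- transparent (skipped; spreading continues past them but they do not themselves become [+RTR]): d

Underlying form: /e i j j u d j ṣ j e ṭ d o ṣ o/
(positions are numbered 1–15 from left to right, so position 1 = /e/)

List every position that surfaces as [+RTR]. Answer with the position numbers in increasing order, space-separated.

8 10 11 13 14

From /ṣ/ at 8 leftward: 7 /j/ blocks.
From /ṭ/ at 11 leftward: 10 /e/ → [+RTR]; 9 /j/ blocks.
From /ṣ/ at 14 leftward: 13 /o/ → [+RTR]; 12 /d/ transparent; 11 /ṭ/ is itself a trigger — this domain ends here.
Targets with no active source: positions 1 2 5 15 stay [-emphatic].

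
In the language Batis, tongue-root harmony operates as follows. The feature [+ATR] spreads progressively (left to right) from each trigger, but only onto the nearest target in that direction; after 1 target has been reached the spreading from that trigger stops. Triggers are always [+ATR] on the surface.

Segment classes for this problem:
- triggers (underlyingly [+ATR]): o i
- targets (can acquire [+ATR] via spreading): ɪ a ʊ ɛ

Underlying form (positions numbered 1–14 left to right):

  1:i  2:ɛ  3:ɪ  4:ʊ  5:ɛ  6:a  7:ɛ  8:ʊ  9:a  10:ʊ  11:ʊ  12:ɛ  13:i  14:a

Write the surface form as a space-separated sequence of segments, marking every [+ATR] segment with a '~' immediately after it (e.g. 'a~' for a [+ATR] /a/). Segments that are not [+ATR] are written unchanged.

i~ ɛ~ ɪ ʊ ɛ a ɛ ʊ a ʊ ʊ ɛ i~ a~

From /i/ at 1 rightward: 2 /ɛ/ → [+ATR]; bound reached.
From /i/ at 13 rightward: 14 /a/ → [+ATR]; bound reached.
Targets with no active source: positions 3 4 5 6 7 8 9 10 11 12 stay [-ATR].
[+ATR] positions on the surface: 1 2 13 14.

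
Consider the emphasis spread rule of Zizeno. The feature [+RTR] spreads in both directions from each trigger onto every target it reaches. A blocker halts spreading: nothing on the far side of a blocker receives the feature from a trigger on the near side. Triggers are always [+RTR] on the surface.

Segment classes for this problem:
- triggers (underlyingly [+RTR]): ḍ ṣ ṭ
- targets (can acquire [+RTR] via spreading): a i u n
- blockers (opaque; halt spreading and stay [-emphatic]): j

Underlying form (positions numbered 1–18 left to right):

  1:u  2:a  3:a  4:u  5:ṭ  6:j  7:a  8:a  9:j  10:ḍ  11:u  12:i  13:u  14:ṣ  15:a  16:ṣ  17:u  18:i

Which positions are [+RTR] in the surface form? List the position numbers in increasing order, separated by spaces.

1 2 3 4 5 10 11 12 13 14 15 16 17 18

From /ṭ/ at 5 rightward: 6 /j/ blocks.
From /ṭ/ at 5 leftward: 4 /u/ → [+RTR]; 3 /a/ → [+RTR]; 2 /a/ → [+RTR]; 1 /u/ → [+RTR]; word edge.
From /ḍ/ at 10 rightward: 11 /u/ → [+RTR]; 12 /i/ → [+RTR]; 13 /u/ → [+RTR]; 14 /ṣ/ is itself a trigger — this domain ends here.
From /ḍ/ at 10 leftward: 9 /j/ blocks.
From /ṣ/ at 14 rightward: 15 /a/ → [+RTR]; 16 /ṣ/ is itself a trigger — this domain ends here.
From /ṣ/ at 14 leftward: 13 /u/ → [+RTR]; 12 /i/ → [+RTR]; 11 /u/ → [+RTR]; 10 /ḍ/ is itself a trigger — this domain ends here.
From /ṣ/ at 16 rightward: 17 /u/ → [+RTR]; 18 /i/ → [+RTR]; word edge.
From /ṣ/ at 16 leftward: 15 /a/ → [+RTR]; 14 /ṣ/ is itself a trigger — this domain ends here.
Targets with no active source: positions 7 8 stay [-emphatic].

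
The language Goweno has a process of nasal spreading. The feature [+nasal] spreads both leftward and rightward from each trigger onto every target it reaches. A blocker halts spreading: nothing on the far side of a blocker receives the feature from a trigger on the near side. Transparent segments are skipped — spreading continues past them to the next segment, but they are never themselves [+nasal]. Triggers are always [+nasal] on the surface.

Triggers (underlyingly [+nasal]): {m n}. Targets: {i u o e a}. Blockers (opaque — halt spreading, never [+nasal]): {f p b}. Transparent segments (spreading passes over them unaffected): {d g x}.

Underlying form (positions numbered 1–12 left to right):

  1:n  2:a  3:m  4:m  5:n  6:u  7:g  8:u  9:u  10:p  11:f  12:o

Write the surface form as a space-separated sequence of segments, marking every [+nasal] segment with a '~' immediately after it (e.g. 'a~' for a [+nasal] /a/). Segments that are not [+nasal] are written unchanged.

From /n/ at 1 rightward: 2 /a/ → [+nasal]; 3 /m/ is itself a trigger — this domain ends here.
From /n/ at 1 leftward: word edge.
From /m/ at 3 rightward: 4 /m/ is itself a trigger — this domain ends here.
From /m/ at 3 leftward: 2 /a/ → [+nasal]; 1 /n/ is itself a trigger — this domain ends here.
From /m/ at 4 rightward: 5 /n/ is itself a trigger — this domain ends here.
From /m/ at 4 leftward: 3 /m/ is itself a trigger — this domain ends here.
From /n/ at 5 rightward: 6 /u/ → [+nasal]; 7 /g/ transparent; 8 /u/ → [+nasal]; 9 /u/ → [+nasal]; 10 /p/ blocks.
From /n/ at 5 leftward: 4 /m/ is itself a trigger — this domain ends here.
Target with no active source: position 12 stays [-nasal].
[+nasal] positions on the surface: 1 2 3 4 5 6 8 9.

n~ a~ m~ m~ n~ u~ g u~ u~ p f o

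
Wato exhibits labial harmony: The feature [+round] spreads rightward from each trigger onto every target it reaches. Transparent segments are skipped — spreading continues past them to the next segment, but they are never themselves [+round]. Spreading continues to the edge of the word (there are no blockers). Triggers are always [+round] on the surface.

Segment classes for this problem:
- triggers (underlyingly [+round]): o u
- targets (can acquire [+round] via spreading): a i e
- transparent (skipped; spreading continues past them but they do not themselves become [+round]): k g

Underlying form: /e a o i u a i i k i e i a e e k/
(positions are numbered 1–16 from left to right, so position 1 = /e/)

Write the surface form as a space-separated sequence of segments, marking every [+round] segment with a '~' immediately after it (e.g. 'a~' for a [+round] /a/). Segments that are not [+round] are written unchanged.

e a o~ i~ u~ a~ i~ i~ k i~ e~ i~ a~ e~ e~ k

From /o/ at 3 rightward: 4 /i/ → [+round]; 5 /u/ is itself a trigger — this domain ends here.
From /u/ at 5 rightward: 6 /a/ → [+round]; 7 /i/ → [+round]; 8 /i/ → [+round]; 9 /k/ transparent; 10 /i/ → [+round]; 11 /e/ → [+round]; 12 /i/ → [+round]; 13 /a/ → [+round]; 14 /e/ → [+round]; 15 /e/ → [+round]; 16 /k/ transparent; word edge.
Targets with no active source: positions 1 2 stay [-round].
[+round] positions on the surface: 3 4 5 6 7 8 10 11 12 13 14 15.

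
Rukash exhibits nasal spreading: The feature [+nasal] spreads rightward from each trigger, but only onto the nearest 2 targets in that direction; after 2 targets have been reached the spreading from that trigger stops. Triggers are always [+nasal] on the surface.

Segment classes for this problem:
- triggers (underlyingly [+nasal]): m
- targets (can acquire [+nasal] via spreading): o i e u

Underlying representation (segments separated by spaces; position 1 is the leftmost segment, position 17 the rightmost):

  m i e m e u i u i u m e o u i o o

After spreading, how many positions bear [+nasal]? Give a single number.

9

From /m/ at 1 rightward: 2 /i/ → [+nasal]; 3 /e/ → [+nasal]; bound reached.
From /m/ at 4 rightward: 5 /e/ → [+nasal]; 6 /u/ → [+nasal]; bound reached.
From /m/ at 11 rightward: 12 /e/ → [+nasal]; 13 /o/ → [+nasal]; bound reached.
Targets with no active source: positions 7 8 9 10 14 15 16 17 stay [-nasal].
[+nasal] positions on the surface: 1 2 3 4 5 6 11 12 13.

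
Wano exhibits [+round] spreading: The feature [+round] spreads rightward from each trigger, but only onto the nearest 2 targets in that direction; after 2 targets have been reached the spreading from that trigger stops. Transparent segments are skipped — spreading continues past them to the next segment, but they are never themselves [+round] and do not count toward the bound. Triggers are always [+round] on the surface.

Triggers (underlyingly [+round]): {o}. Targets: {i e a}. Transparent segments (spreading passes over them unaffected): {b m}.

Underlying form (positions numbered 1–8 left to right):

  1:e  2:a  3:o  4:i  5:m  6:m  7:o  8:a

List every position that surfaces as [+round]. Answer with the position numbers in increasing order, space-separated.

3 4 7 8

From /o/ at 3 rightward: 4 /i/ → [+round]; 5 /m/ transparent; 6 /m/ transparent; 7 /o/ is itself a trigger — this domain ends here.
From /o/ at 7 rightward: 8 /a/ → [+round]; word edge.
Targets with no active source: positions 1 2 stay [-round].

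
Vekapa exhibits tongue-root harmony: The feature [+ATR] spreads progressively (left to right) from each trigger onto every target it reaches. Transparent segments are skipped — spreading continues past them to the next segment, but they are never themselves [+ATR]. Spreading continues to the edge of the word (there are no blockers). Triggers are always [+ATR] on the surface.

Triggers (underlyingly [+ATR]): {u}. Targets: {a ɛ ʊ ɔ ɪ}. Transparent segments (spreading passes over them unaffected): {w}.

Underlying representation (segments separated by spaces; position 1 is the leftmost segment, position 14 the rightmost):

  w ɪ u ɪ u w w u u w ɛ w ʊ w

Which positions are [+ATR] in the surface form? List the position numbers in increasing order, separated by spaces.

From /u/ at 3 rightward: 4 /ɪ/ → [+ATR]; 5 /u/ is itself a trigger — this domain ends here.
From /u/ at 5 rightward: 6 /w/ transparent; 7 /w/ transparent; 8 /u/ is itself a trigger — this domain ends here.
From /u/ at 8 rightward: 9 /u/ is itself a trigger — this domain ends here.
From /u/ at 9 rightward: 10 /w/ transparent; 11 /ɛ/ → [+ATR]; 12 /w/ transparent; 13 /ʊ/ → [+ATR]; 14 /w/ transparent; word edge.
Target with no active source: position 2 stays [-ATR].

3 4 5 8 9 11 13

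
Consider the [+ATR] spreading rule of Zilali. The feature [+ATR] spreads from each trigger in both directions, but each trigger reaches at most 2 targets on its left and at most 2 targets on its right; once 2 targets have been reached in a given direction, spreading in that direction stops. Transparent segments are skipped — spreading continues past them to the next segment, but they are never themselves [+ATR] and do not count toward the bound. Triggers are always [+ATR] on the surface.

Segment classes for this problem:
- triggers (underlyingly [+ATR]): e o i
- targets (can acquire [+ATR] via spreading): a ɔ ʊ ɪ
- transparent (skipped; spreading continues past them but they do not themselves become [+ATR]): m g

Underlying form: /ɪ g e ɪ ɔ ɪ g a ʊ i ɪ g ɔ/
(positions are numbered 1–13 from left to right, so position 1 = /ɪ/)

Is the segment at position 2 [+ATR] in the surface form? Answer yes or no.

no

From /e/ at 3 rightward: 4 /ɪ/ → [+ATR]; 5 /ɔ/ → [+ATR]; bound reached.
From /e/ at 3 leftward: 2 /g/ transparent; 1 /ɪ/ → [+ATR]; word edge.
From /i/ at 10 rightward: 11 /ɪ/ → [+ATR]; 12 /g/ transparent; 13 /ɔ/ → [+ATR]; bound reached.
From /i/ at 10 leftward: 9 /ʊ/ → [+ATR]; 8 /a/ → [+ATR]; bound reached.
Target with no active source: position 6 stays [-ATR].
[+ATR] positions on the surface: 1 3 4 5 8 9 10 11 13.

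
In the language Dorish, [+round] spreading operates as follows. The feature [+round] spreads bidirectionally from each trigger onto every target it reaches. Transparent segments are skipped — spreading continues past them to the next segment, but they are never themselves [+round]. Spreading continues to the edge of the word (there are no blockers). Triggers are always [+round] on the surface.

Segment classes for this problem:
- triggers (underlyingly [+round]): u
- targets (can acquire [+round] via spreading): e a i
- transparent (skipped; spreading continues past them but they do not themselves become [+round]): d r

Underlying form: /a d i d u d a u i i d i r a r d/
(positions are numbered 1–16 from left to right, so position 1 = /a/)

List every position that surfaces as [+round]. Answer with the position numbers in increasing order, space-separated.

From /u/ at 5 rightward: 6 /d/ transparent; 7 /a/ → [+round]; 8 /u/ is itself a trigger — this domain ends here.
From /u/ at 5 leftward: 4 /d/ transparent; 3 /i/ → [+round]; 2 /d/ transparent; 1 /a/ → [+round]; word edge.
From /u/ at 8 rightward: 9 /i/ → [+round]; 10 /i/ → [+round]; 11 /d/ transparent; 12 /i/ → [+round]; 13 /r/ transparent; 14 /a/ → [+round]; 15 /r/ transparent; 16 /d/ transparent; word edge.
From /u/ at 8 leftward: 7 /a/ → [+round]; 6 /d/ transparent; 5 /u/ is itself a trigger — this domain ends here.

1 3 5 7 8 9 10 12 14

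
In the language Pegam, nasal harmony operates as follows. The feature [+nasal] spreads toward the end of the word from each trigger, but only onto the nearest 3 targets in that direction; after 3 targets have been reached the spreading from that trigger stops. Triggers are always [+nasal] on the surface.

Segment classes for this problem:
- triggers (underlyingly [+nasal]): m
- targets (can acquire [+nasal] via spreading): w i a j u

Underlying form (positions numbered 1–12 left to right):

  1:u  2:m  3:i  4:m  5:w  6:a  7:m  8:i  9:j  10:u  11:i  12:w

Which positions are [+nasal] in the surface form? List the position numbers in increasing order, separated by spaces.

2 3 4 5 6 7 8 9 10

From /m/ at 2 rightward: 3 /i/ → [+nasal]; 4 /m/ is itself a trigger — this domain ends here.
From /m/ at 4 rightward: 5 /w/ → [+nasal]; 6 /a/ → [+nasal]; 7 /m/ is itself a trigger — this domain ends here.
From /m/ at 7 rightward: 8 /i/ → [+nasal]; 9 /j/ → [+nasal]; 10 /u/ → [+nasal]; bound reached.
Targets with no active source: positions 1 11 12 stay [-nasal].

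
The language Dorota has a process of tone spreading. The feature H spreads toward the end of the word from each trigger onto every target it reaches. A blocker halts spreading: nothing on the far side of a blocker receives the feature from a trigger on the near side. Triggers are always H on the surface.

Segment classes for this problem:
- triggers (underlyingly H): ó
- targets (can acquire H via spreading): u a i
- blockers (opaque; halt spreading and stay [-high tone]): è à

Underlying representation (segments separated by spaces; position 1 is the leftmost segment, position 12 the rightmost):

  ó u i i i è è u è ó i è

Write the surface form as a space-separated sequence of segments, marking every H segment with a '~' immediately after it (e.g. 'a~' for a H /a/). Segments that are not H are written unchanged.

From /ó/ at 1 rightward: 2 /u/ → H; 3 /i/ → H; 4 /i/ → H; 5 /i/ → H; 6 /è/ blocks.
From /ó/ at 10 rightward: 11 /i/ → H; 12 /è/ blocks.
Target with no active source: position 8 stays [-high tone].
H positions on the surface: 1 2 3 4 5 10 11.

ó~ u~ i~ i~ i~ è è u è ó~ i~ è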